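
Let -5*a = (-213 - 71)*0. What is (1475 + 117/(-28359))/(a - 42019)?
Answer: -4647712/132401869 ≈ -0.035103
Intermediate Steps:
a = 0 (a = -(-213 - 71)*0/5 = -(-284)*0/5 = -⅕*0 = 0)
(1475 + 117/(-28359))/(a - 42019) = (1475 + 117/(-28359))/(0 - 42019) = (1475 + 117*(-1/28359))/(-42019) = (1475 - 13/3151)*(-1/42019) = (4647712/3151)*(-1/42019) = -4647712/132401869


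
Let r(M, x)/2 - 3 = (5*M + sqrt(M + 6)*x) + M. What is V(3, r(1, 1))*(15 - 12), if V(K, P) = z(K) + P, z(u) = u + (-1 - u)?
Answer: 51 + 6*sqrt(7) ≈ 66.875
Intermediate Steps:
z(u) = -1
r(M, x) = 6 + 12*M + 2*x*sqrt(6 + M) (r(M, x) = 6 + 2*((5*M + sqrt(M + 6)*x) + M) = 6 + 2*((5*M + sqrt(6 + M)*x) + M) = 6 + 2*((5*M + x*sqrt(6 + M)) + M) = 6 + 2*(6*M + x*sqrt(6 + M)) = 6 + (12*M + 2*x*sqrt(6 + M)) = 6 + 12*M + 2*x*sqrt(6 + M))
V(K, P) = -1 + P
V(3, r(1, 1))*(15 - 12) = (-1 + (6 + 12*1 + 2*1*sqrt(6 + 1)))*(15 - 12) = (-1 + (6 + 12 + 2*1*sqrt(7)))*3 = (-1 + (6 + 12 + 2*sqrt(7)))*3 = (-1 + (18 + 2*sqrt(7)))*3 = (17 + 2*sqrt(7))*3 = 51 + 6*sqrt(7)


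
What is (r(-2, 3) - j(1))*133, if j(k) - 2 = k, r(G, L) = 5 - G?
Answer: 532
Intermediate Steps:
j(k) = 2 + k
(r(-2, 3) - j(1))*133 = ((5 - 1*(-2)) - (2 + 1))*133 = ((5 + 2) - 1*3)*133 = (7 - 3)*133 = 4*133 = 532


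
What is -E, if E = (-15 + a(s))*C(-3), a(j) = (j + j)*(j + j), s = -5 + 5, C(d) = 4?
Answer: 60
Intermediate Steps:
s = 0
a(j) = 4*j**2 (a(j) = (2*j)*(2*j) = 4*j**2)
E = -60 (E = (-15 + 4*0**2)*4 = (-15 + 4*0)*4 = (-15 + 0)*4 = -15*4 = -60)
-E = -1*(-60) = 60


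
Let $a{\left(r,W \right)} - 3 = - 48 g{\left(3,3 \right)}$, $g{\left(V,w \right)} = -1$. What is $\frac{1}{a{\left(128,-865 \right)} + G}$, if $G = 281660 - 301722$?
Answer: $- \frac{1}{20011} \approx -4.9972 \cdot 10^{-5}$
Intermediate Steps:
$G = -20062$ ($G = 281660 - 301722 = -20062$)
$a{\left(r,W \right)} = 51$ ($a{\left(r,W \right)} = 3 - -48 = 3 + 48 = 51$)
$\frac{1}{a{\left(128,-865 \right)} + G} = \frac{1}{51 - 20062} = \frac{1}{-20011} = - \frac{1}{20011}$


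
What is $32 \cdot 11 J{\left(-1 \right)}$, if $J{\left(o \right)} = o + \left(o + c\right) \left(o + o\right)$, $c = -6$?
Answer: $4576$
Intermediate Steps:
$J{\left(o \right)} = o + 2 o \left(-6 + o\right)$ ($J{\left(o \right)} = o + \left(o - 6\right) \left(o + o\right) = o + \left(-6 + o\right) 2 o = o + 2 o \left(-6 + o\right)$)
$32 \cdot 11 J{\left(-1 \right)} = 32 \cdot 11 \left(- (-11 + 2 \left(-1\right))\right) = 352 \left(- (-11 - 2)\right) = 352 \left(\left(-1\right) \left(-13\right)\right) = 352 \cdot 13 = 4576$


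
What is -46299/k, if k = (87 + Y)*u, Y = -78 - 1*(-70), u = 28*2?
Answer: -46299/4424 ≈ -10.465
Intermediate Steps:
u = 56
Y = -8 (Y = -78 + 70 = -8)
k = 4424 (k = (87 - 8)*56 = 79*56 = 4424)
-46299/k = -46299/4424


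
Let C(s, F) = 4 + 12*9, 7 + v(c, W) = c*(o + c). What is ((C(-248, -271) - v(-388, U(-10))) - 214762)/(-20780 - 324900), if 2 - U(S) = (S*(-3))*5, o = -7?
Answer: 367903/345680 ≈ 1.0643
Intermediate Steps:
U(S) = 2 + 15*S (U(S) = 2 - S*(-3)*5 = 2 - (-3*S)*5 = 2 - (-15)*S = 2 + 15*S)
v(c, W) = -7 + c*(-7 + c)
C(s, F) = 112 (C(s, F) = 4 + 108 = 112)
((C(-248, -271) - v(-388, U(-10))) - 214762)/(-20780 - 324900) = ((112 - (-7 + (-388)**2 - 7*(-388))) - 214762)/(-20780 - 324900) = ((112 - (-7 + 150544 + 2716)) - 214762)/(-345680) = ((112 - 1*153253) - 214762)*(-1/345680) = ((112 - 153253) - 214762)*(-1/345680) = (-153141 - 214762)*(-1/345680) = -367903*(-1/345680) = 367903/345680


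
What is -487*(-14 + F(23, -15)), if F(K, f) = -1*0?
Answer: 6818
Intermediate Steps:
F(K, f) = 0
-487*(-14 + F(23, -15)) = -487*(-14 + 0) = -487*(-14) = 6818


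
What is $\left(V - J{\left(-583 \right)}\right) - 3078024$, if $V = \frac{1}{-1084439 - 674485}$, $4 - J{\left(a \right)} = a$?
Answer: $- \frac{5415042774565}{1758924} \approx -3.0786 \cdot 10^{6}$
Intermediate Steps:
$J{\left(a \right)} = 4 - a$
$V = - \frac{1}{1758924}$ ($V = \frac{1}{-1758924} = - \frac{1}{1758924} \approx -5.6853 \cdot 10^{-7}$)
$\left(V - J{\left(-583 \right)}\right) - 3078024 = \left(- \frac{1}{1758924} - \left(4 - -583\right)\right) - 3078024 = \left(- \frac{1}{1758924} - \left(4 + 583\right)\right) - 3078024 = \left(- \frac{1}{1758924} - 587\right) - 3078024 = - \frac{1032488389}{1758924} - 3078024 = - \frac{5415042774565}{1758924}$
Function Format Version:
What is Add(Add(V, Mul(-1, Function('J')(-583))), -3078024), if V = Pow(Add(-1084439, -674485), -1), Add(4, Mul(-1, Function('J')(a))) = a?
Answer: Rational(-5415042774565, 1758924) ≈ -3.0786e+6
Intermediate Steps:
Function('J')(a) = Add(4, Mul(-1, a))
V = Rational(-1, 1758924) (V = Pow(-1758924, -1) = Rational(-1, 1758924) ≈ -5.6853e-7)
Add(Add(V, Mul(-1, Function('J')(-583))), -3078024) = Add(Add(Rational(-1, 1758924), Mul(-1, Add(4, Mul(-1, -583)))), -3078024) = Add(Add(Rational(-1, 1758924), Mul(-1, Add(4, 583))), -3078024) = Add(Add(Rational(-1, 1758924), Mul(-1, 587)), -3078024) = Add(Add(Rational(-1, 1758924), -587), -3078024) = Add(Rational(-1032488389, 1758924), -3078024) = Rational(-5415042774565, 1758924)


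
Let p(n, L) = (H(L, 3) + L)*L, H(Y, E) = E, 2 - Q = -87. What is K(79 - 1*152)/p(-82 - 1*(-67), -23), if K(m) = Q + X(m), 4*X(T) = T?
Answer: 283/1840 ≈ 0.15380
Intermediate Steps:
Q = 89 (Q = 2 - 1*(-87) = 2 + 87 = 89)
X(T) = T/4
p(n, L) = L*(3 + L) (p(n, L) = (3 + L)*L = L*(3 + L))
K(m) = 89 + m/4
K(79 - 1*152)/p(-82 - 1*(-67), -23) = (89 + (79 - 1*152)/4)/((-23*(3 - 23))) = (89 + (79 - 152)/4)/((-23*(-20))) = (89 + (¼)*(-73))/460 = (89 - 73/4)*(1/460) = (283/4)*(1/460) = 283/1840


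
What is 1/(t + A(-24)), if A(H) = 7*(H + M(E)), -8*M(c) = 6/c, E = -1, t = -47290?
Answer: -4/189811 ≈ -2.1074e-5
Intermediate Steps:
M(c) = -3/(4*c)
A(H) = 21/4 + 7*H (A(H) = 7*(H - ¾/(-1)) = 7*(H - ¾*(-1)) = 7*(H + ¾) = 7*(¾ + H) = 21/4 + 7*H)
1/(t + A(-24)) = 1/(-47290 + (21/4 + 7*(-24))) = 1/(-47290 + (21/4 - 168)) = 1/(-47290 - 651/4) = 1/(-189811/4) = -4/189811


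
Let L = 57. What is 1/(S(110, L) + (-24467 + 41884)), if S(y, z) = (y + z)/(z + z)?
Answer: 114/1985705 ≈ 5.7410e-5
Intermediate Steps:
S(y, z) = (y + z)/(2*z) (S(y, z) = (y + z)/((2*z)) = (y + z)*(1/(2*z)) = (y + z)/(2*z))
1/(S(110, L) + (-24467 + 41884)) = 1/((½)*(110 + 57)/57 + (-24467 + 41884)) = 1/((½)*(1/57)*167 + 17417) = 1/(167/114 + 17417) = 1/(1985705/114) = 114/1985705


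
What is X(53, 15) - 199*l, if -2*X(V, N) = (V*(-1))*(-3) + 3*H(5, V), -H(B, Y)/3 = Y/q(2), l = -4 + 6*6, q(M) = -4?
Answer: -52057/8 ≈ -6507.1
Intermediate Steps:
l = 32 (l = -4 + 36 = 32)
H(B, Y) = 3*Y/4 (H(B, Y) = -3*Y/(-4) = -3*Y*(-1)/4 = -(-3)*Y/4 = 3*Y/4)
X(V, N) = -21*V/8 (X(V, N) = -((V*(-1))*(-3) + 3*(3*V/4))/2 = -(-V*(-3) + 9*V/4)/2 = -(3*V + 9*V/4)/2 = -21*V/8)
X(53, 15) - 199*l = -21/8*53 - 199*32 = -1113/8 - 1*6368 = -1113/8 - 6368 = -52057/8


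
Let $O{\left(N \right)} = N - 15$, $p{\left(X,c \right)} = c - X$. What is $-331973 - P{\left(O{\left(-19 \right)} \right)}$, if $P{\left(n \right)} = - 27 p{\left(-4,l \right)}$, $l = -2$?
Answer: $-331919$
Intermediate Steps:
$O{\left(N \right)} = -15 + N$
$P{\left(n \right)} = -54$ ($P{\left(n \right)} = - 27 \left(-2 - -4\right) = - 27 \left(-2 + 4\right) = \left(-27\right) 2 = -54$)
$-331973 - P{\left(O{\left(-19 \right)} \right)} = -331973 - -54 = -331973 + 54 = -331919$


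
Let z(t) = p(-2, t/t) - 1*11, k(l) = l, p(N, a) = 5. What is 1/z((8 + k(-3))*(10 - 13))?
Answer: -⅙ ≈ -0.16667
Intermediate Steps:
z(t) = -6 (z(t) = 5 - 1*11 = 5 - 11 = -6)
1/z((8 + k(-3))*(10 - 13)) = 1/(-6) = -⅙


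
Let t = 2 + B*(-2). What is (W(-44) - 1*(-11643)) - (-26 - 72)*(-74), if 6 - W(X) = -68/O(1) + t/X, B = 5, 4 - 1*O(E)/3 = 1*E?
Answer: 436033/99 ≈ 4404.4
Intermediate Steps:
O(E) = 12 - 3*E
t = -8 (t = 2 + 5*(-2) = 2 - 10 = -8)
W(X) = 122/9 + 8/X (W(X) = 6 - (-68/(12 - 3*1) - 8/X) = 6 - (-68/(12 - 3) - 8/X) = 6 - (-68/9 - 8/X) = 6 + (68/9 + 8/X) = 122/9 + 8/X)
(W(-44) - 1*(-11643)) - (-26 - 72)*(-74) = ((122/9 + 8/(-44)) - 1*(-11643)) - (-26 - 72)*(-74) = ((122/9 + 8*(-1/44)) + 11643) - (-98)*(-74) = ((122/9 - 2/11) + 11643) - 1*7252 = (1324/99 + 11643) - 7252 = 1153981/99 - 7252 = 436033/99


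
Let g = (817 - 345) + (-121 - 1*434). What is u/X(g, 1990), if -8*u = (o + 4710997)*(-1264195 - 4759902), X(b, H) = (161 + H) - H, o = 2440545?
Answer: 21540791353787/644 ≈ 3.3448e+10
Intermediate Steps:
g = -83 (g = 472 + (-121 - 434) = 472 - 555 = -83)
X(b, H) = 161
u = 21540791353787/4 (u = -(2440545 + 4710997)*(-1264195 - 4759902)/8 = -3575771*(-6024097)/4 = -⅛*(-43081582707574) = 21540791353787/4 ≈ 5.3852e+12)
u/X(g, 1990) = (21540791353787/4)/161 = (21540791353787/4)*(1/161) = 21540791353787/644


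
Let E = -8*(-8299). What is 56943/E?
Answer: 56943/66392 ≈ 0.85768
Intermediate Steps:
E = 66392
56943/E = 56943/66392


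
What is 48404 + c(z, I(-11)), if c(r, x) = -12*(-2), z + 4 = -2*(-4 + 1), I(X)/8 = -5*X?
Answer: 48428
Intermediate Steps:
I(X) = -40*X (I(X) = 8*(-5*X) = -40*X)
z = 2 (z = -4 - 2*(-4 + 1) = -4 - 2*(-3) = -4 + 6 = 2)
c(r, x) = 24
48404 + c(z, I(-11)) = 48404 + 24 = 48428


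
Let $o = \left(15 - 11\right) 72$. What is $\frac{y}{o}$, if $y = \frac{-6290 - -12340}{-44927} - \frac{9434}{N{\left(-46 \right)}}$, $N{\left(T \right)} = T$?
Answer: $\frac{211781509}{297596448} \approx 0.71164$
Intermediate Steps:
$y = \frac{211781509}{1033321}$ ($y = \frac{-6290 - -12340}{-44927} - \frac{9434}{-46} = \left(-6290 + 12340\right) \left(- \frac{1}{44927}\right) - - \frac{4717}{23} = 6050 \left(- \frac{1}{44927}\right) + \frac{4717}{23} = - \frac{6050}{44927} + \frac{4717}{23} = \frac{211781509}{1033321} \approx 204.95$)
$o = 288$ ($o = 4 \cdot 72 = 288$)
$\frac{y}{o} = \frac{211781509}{1033321 \cdot 288} = \frac{211781509}{1033321} \cdot \frac{1}{288} = \frac{211781509}{297596448}$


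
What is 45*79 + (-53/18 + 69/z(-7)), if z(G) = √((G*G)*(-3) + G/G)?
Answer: 63937/18 - 69*I*√146/146 ≈ 3552.1 - 5.7105*I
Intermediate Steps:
z(G) = √(1 - 3*G²) (z(G) = √(G²*(-3) + 1) = √(-3*G² + 1) = √(1 - 3*G²))
45*79 + (-53/18 + 69/z(-7)) = 45*79 + (-53/18 + 69/(√(1 - 3*(-7)²))) = 3555 + (-53*1/18 + 69/(√(1 - 3*49))) = 3555 + (-53/18 + 69/(√(1 - 147))) = 3555 + (-53/18 + 69/(√(-146))) = 3555 + (-53/18 + 69/((I*√146))) = 3555 + (-53/18 + 69*(-I*√146/146)) = 3555 + (-53/18 - 69*I*√146/146) = 63937/18 - 69*I*√146/146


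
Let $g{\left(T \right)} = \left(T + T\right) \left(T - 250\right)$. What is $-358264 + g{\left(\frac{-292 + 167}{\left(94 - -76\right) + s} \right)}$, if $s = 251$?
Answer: $- \frac{63472725874}{177241} \approx -3.5812 \cdot 10^{5}$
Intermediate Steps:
$g{\left(T \right)} = 2 T \left(-250 + T\right)$
$-358264 + g{\left(\frac{-292 + 167}{\left(94 - -76\right) + s} \right)} = -358264 + 2 \frac{-292 + 167}{\left(94 - -76\right) + 251} \left(-250 + \frac{-292 + 167}{\left(94 - -76\right) + 251}\right) = -358264 + 2 \left(- \frac{125}{\left(94 + 76\right) + 251}\right) \left(-250 - \frac{125}{\left(94 + 76\right) + 251}\right) = -358264 + 2 \left(- \frac{125}{170 + 251}\right) \left(-250 - \frac{125}{170 + 251}\right) = -358264 + 2 \left(- \frac{125}{421}\right) \left(-250 - \frac{125}{421}\right) = -358264 + 2 \left(- \frac{125}{421}\right) \left(- \frac{105375}{421}\right) = -358264 + \frac{26343750}{177241} = - \frac{63472725874}{177241}$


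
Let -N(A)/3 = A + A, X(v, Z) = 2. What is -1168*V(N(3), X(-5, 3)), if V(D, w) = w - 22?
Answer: 23360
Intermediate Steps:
N(A) = -6*A (N(A) = -3*(A + A) = -6*A)
V(D, w) = -22 + w
-1168*V(N(3), X(-5, 3)) = -1168*(-22 + 2) = -1168*(-20) = 23360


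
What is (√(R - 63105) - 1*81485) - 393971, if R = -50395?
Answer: -475456 + 10*I*√1135 ≈ -4.7546e+5 + 336.9*I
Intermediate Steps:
(√(R - 63105) - 1*81485) - 393971 = (√(-50395 - 63105) - 1*81485) - 393971 = (√(-113500) - 81485) - 393971 = (10*I*√1135 - 81485) - 393971 = (-81485 + 10*I*√1135) - 393971 = -475456 + 10*I*√1135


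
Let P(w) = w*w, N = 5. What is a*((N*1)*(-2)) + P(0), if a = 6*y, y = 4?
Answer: -240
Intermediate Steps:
P(w) = w²
a = 24 (a = 6*4 = 24)
a*((N*1)*(-2)) + P(0) = 24*((5*1)*(-2)) + 0² = 24*(5*(-2)) + 0 = 24*(-10) + 0 = -240 + 0 = -240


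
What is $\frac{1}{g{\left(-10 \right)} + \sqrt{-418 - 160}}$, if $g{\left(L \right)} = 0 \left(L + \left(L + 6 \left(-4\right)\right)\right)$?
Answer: $- \frac{i \sqrt{2}}{34} \approx - 0.041595 i$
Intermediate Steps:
$g{\left(L \right)} = 0$ ($g{\left(L \right)} = 0 \left(L + \left(L - 24\right)\right) = 0 \left(L + \left(-24 + L\right)\right) = 0 \left(-24 + 2 L\right) = 0$)
$\frac{1}{g{\left(-10 \right)} + \sqrt{-418 - 160}} = \frac{1}{0 + \sqrt{-418 - 160}} = \frac{1}{0 + \sqrt{-578}} = \frac{1}{0 + 17 i \sqrt{2}} = \frac{1}{17 i \sqrt{2}} = - \frac{i \sqrt{2}}{34}$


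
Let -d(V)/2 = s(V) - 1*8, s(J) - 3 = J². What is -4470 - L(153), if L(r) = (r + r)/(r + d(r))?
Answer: -208547544/46655 ≈ -4470.0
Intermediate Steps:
s(J) = 3 + J²
d(V) = 10 - 2*V² (d(V) = -2*((3 + V²) - 1*8) = -2*((3 + V²) - 8) = -2*(-5 + V²) = 10 - 2*V²)
L(r) = 2*r/(10 + r - 2*r²) (L(r) = (r + r)/(r + (10 - 2*r²)) = (2*r)/(10 + r - 2*r²) = 2*r/(10 + r - 2*r²))
-4470 - L(153) = -4470 - 2*153/(10 + 153 - 2*153²) = -4470 - 2*153/(10 + 153 - 2*23409) = -4470 - 2*153/(10 + 153 - 46818) = -4470 - 2*153/(-46655) = -4470 - 2*153*(-1)/46655 = -4470 - 1*(-306/46655) = -4470 + 306/46655 = -208547544/46655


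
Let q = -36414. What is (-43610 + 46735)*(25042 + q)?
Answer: -35537500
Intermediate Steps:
(-43610 + 46735)*(25042 + q) = (-43610 + 46735)*(25042 - 36414) = 3125*(-11372) = -35537500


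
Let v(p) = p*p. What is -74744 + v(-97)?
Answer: -65335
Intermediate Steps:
v(p) = p²
-74744 + v(-97) = -74744 + (-97)² = -74744 + 9409 = -65335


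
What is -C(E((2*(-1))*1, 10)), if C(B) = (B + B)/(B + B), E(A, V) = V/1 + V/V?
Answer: -1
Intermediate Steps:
E(A, V) = 1 + V (E(A, V) = V*1 + 1 = V + 1 = 1 + V)
C(B) = 1 (C(B) = (2*B)/((2*B)) = (2*B)*(1/(2*B)) = 1)
-C(E((2*(-1))*1, 10)) = -1*1 = -1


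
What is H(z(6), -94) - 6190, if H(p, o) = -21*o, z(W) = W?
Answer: -4216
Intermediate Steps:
H(z(6), -94) - 6190 = -21*(-94) - 6190 = 1974 - 6190 = -4216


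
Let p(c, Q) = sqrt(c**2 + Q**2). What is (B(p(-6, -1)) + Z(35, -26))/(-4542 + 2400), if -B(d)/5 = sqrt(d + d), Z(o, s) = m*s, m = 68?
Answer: 52/63 + 5*sqrt(2)*37**(1/4)/2142 ≈ 0.83354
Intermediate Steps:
Z(o, s) = 68*s
p(c, Q) = sqrt(Q**2 + c**2)
B(d) = -5*sqrt(2)*sqrt(d) (B(d) = -5*sqrt(d + d) = -5*sqrt(2)*sqrt(d))
(B(p(-6, -1)) + Z(35, -26))/(-4542 + 2400) = (-5*sqrt(2)*sqrt(sqrt((-1)**2 + (-6)**2)) + 68*(-26))/(-4542 + 2400) = (-5*sqrt(2)*sqrt(sqrt(1 + 36)) - 1768)/(-2142) = (-5*sqrt(2)*sqrt(sqrt(37)) - 1768)*(-1/2142) = (-5*sqrt(2)*37**(1/4) - 1768)*(-1/2142) = (-1768 - 5*sqrt(2)*37**(1/4))*(-1/2142) = 52/63 + 5*sqrt(2)*37**(1/4)/2142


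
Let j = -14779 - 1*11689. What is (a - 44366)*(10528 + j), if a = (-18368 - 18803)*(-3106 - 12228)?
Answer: -9084775823120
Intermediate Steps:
j = -26468 (j = -14779 - 11689 = -26468)
a = 569980114 (a = -37171*(-15334) = 569980114)
(a - 44366)*(10528 + j) = (569980114 - 44366)*(10528 - 26468) = 569935748*(-15940) = -9084775823120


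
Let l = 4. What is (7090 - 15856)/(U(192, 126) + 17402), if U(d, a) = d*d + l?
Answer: -487/3015 ≈ -0.16153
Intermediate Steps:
U(d, a) = 4 + d**2 (U(d, a) = d*d + 4 = d**2 + 4 = 4 + d**2)
(7090 - 15856)/(U(192, 126) + 17402) = (7090 - 15856)/((4 + 192**2) + 17402) = -8766/((4 + 36864) + 17402) = -8766/(36868 + 17402) = -8766/54270 = -8766*1/54270 = -487/3015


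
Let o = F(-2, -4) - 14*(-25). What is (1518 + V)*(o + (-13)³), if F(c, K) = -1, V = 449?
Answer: -3635016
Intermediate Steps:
o = 349 (o = -1 - 14*(-25) = -1 + 350 = 349)
(1518 + V)*(o + (-13)³) = (1518 + 449)*(349 + (-13)³) = 1967*(349 - 2197) = 1967*(-1848) = -3635016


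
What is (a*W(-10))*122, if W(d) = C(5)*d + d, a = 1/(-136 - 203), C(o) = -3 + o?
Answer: 1220/113 ≈ 10.796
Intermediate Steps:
a = -1/339 (a = 1/(-339) = -1/339 ≈ -0.0029499)
W(d) = 3*d (W(d) = (-3 + 5)*d + d = 2*d + d = 3*d)
(a*W(-10))*122 = -(-10)/113*122 = -1/339*(-30)*122 = (10/113)*122 = 1220/113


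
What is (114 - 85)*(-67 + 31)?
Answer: -1044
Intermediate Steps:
(114 - 85)*(-67 + 31) = 29*(-36) = -1044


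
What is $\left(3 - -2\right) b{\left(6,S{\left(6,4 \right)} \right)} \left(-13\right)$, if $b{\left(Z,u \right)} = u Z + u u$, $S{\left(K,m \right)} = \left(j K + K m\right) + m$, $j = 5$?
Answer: $-241280$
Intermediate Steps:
$S{\left(K,m \right)} = m + 5 K + K m$ ($S{\left(K,m \right)} = \left(5 K + K m\right) + m = m + 5 K + K m$)
$b{\left(Z,u \right)} = u^{2} + Z u$ ($b{\left(Z,u \right)} = Z u + u^{2} = u^{2} + Z u$)
$\left(3 - -2\right) b{\left(6,S{\left(6,4 \right)} \right)} \left(-13\right) = \left(3 - -2\right) \left(4 + 5 \cdot 6 + 6 \cdot 4\right) \left(6 + \left(4 + 5 \cdot 6 + 6 \cdot 4\right)\right) \left(-13\right) = \left(3 + 2\right) \left(4 + 30 + 24\right) \left(6 + \left(4 + 30 + 24\right)\right) \left(-13\right) = 5 \cdot 58 \left(6 + 58\right) \left(-13\right) = 5 \cdot 58 \cdot 64 \left(-13\right) = 5 \cdot 3712 \left(-13\right) = 18560 \left(-13\right) = -241280$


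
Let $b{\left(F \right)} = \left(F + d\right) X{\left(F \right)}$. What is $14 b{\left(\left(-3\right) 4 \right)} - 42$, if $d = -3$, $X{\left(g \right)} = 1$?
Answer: $-252$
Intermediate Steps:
$b{\left(F \right)} = -3 + F$ ($b{\left(F \right)} = \left(F - 3\right) 1 = \left(-3 + F\right) 1 = -3 + F$)
$14 b{\left(\left(-3\right) 4 \right)} - 42 = 14 \left(-3 - 12\right) - 42 = 14 \left(-15\right) - 42 = -210 - 42 = -252$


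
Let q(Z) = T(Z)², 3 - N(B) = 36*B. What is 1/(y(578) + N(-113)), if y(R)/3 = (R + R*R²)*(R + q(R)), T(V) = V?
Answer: 1/193870831108251 ≈ 5.1581e-15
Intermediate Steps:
N(B) = 3 - 36*B
q(Z) = Z²
y(R) = 3*(R + R²)*(R + R³) (y(R) = 3*((R + R*R²)*(R + R²)) = 3*((R + R³)*(R + R²)) = 3*((R + R²)*(R + R³)) = 3*(R + R²)*(R + R³))
1/(y(578) + N(-113)) = 1/(3*578²*(1 + 578 + 578² + 578³) + (3 - 36*(-113))) = 1/(3*334084*(1 + 578 + 334084 + 193100552) + (3 + 4068)) = 1/(3*334084*193435215 + 4071) = 1/(193870831104180 + 4071) = 1/193870831108251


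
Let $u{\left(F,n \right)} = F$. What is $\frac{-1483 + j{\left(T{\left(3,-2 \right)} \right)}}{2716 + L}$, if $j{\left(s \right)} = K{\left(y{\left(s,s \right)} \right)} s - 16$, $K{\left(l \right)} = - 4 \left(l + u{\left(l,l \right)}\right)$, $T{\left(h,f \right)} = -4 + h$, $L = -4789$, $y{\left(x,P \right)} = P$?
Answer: $\frac{1507}{2073} \approx 0.72697$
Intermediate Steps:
$K{\left(l \right)} = - 8 l$ ($K{\left(l \right)} = - 4 \left(l + l\right) = - 4 \cdot 2 l = - 8 l$)
$j{\left(s \right)} = -16 - 8 s^{2}$ ($j{\left(s \right)} = - 8 s s - 16 = - 8 s^{2} - 16 = -16 - 8 s^{2}$)
$\frac{-1483 + j{\left(T{\left(3,-2 \right)} \right)}}{2716 + L} = \frac{-1483 - \left(16 + 8 \left(-4 + 3\right)^{2}\right)}{2716 - 4789} = \frac{-1483 - \left(16 + 8 \left(-1\right)^{2}\right)}{-2073} = \left(-1483 - 24\right) \left(- \frac{1}{2073}\right) = \left(-1507\right) \left(- \frac{1}{2073}\right) = \frac{1507}{2073}$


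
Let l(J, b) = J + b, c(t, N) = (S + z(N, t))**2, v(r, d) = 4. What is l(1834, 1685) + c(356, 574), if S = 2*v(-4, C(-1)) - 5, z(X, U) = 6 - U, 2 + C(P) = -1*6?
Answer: 123928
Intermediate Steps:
C(P) = -8 (C(P) = -2 - 1*6 = -2 - 6 = -8)
S = 3 (S = 2*4 - 5 = 8 - 5 = 3)
c(t, N) = (9 - t)**2 (c(t, N) = (3 + (6 - t))**2 = (9 - t)**2)
l(1834, 1685) + c(356, 574) = (1834 + 1685) + (-9 + 356)**2 = 3519 + 347**2 = 3519 + 120409 = 123928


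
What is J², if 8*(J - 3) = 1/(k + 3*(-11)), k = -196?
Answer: 30195025/3356224 ≈ 8.9967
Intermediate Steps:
J = 5495/1832 (J = 3 + 1/(8*(-196 + 3*(-11))) = 3 + 1/(8*(-196 - 33)) = 3 + (⅛)/(-229) = 3 + (⅛)*(-1/229) = 3 - 1/1832 = 5495/1832 ≈ 2.9995)
J² = (5495/1832)² = 30195025/3356224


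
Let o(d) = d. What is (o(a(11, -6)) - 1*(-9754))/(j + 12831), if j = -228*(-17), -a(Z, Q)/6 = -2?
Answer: 9766/16707 ≈ 0.58455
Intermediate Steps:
a(Z, Q) = 12 (a(Z, Q) = -6*(-2) = 12)
j = 3876
(o(a(11, -6)) - 1*(-9754))/(j + 12831) = (12 - 1*(-9754))/(3876 + 12831) = (12 + 9754)/16707 = 9766*(1/16707) = 9766/16707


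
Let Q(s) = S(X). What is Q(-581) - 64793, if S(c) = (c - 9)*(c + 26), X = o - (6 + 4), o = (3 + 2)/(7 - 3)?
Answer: -1041587/16 ≈ -65099.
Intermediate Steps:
o = 5/4 ≈ 1.2500
X = -35/4 (X = 5/4 - (6 + 4) = 5/4 - 1*10 = 5/4 - 10 = -35/4 ≈ -8.7500)
S(c) = (-9 + c)*(26 + c)
Q(s) = -4899/16 (Q(s) = -234 + (-35/4)**2 + 17*(-35/4) = -234 + 1225/16 - 595/4 = -4899/16)
Q(-581) - 64793 = -4899/16 - 64793 = -1041587/16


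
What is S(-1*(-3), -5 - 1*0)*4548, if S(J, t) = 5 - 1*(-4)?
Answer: 40932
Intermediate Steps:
S(J, t) = 9 (S(J, t) = 5 + 4 = 9)
S(-1*(-3), -5 - 1*0)*4548 = 9*4548 = 40932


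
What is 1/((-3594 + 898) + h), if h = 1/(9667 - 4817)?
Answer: -4850/13075599 ≈ -0.00037092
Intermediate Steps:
h = 1/4850 ≈ 0.00020619
1/((-3594 + 898) + h) = 1/((-3594 + 898) + 1/4850) = 1/(-2696 + 1/4850) = 1/(-13075599/4850) = -4850/13075599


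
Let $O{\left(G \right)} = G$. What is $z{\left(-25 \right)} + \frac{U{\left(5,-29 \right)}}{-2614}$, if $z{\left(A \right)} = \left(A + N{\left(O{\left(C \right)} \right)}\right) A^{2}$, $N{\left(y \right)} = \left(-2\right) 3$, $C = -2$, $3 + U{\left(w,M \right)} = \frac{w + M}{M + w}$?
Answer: $- \frac{25323124}{1307} \approx -19375.0$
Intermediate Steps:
$U{\left(w,M \right)} = -2$ ($U{\left(w,M \right)} = -3 + \frac{w + M}{M + w} = -3 + \frac{M + w}{M + w} = -3 + 1 = -2$)
$N{\left(y \right)} = -6$
$z{\left(A \right)} = A^{2} \left(-6 + A\right)$ ($z{\left(A \right)} = \left(A - 6\right) A^{2} = \left(-6 + A\right) A^{2} = A^{2} \left(-6 + A\right)$)
$z{\left(-25 \right)} + \frac{U{\left(5,-29 \right)}}{-2614} = \left(-25\right)^{2} \left(-6 - 25\right) - \frac{2}{-2614} = 625 \left(-31\right) - - \frac{1}{1307} = -19375 + \frac{1}{1307} = - \frac{25323124}{1307}$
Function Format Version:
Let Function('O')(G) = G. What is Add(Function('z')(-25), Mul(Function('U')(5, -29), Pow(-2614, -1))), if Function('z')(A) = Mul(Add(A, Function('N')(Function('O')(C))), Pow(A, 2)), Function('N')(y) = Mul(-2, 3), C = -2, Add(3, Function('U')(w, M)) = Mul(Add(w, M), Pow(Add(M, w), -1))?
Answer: Rational(-25323124, 1307) ≈ -19375.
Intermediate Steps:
Function('U')(w, M) = -2 (Function('U')(w, M) = Add(-3, Mul(Add(w, M), Pow(Add(M, w), -1))) = Add(-3, Mul(Add(M, w), Pow(Add(M, w), -1))) = Add(-3, 1) = -2)
Function('N')(y) = -6
Function('z')(A) = Mul(Pow(A, 2), Add(-6, A)) (Function('z')(A) = Mul(Add(A, -6), Pow(A, 2)) = Mul(Add(-6, A), Pow(A, 2)) = Mul(Pow(A, 2), Add(-6, A)))
Add(Function('z')(-25), Mul(Function('U')(5, -29), Pow(-2614, -1))) = Add(Mul(Pow(-25, 2), Add(-6, -25)), Mul(-2, Pow(-2614, -1))) = Add(Mul(625, -31), Mul(-2, Rational(-1, 2614))) = Add(-19375, Rational(1, 1307)) = Rational(-25323124, 1307)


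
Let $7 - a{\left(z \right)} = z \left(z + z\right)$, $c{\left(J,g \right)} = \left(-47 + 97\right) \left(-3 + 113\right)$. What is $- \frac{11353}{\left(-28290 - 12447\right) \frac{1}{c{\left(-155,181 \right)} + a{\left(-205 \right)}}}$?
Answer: $- \frac{297232893}{13579} \approx -21889.0$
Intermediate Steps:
$c{\left(J,g \right)} = 5500$ ($c{\left(J,g \right)} = 50 \cdot 110 = 5500$)
$a{\left(z \right)} = 7 - 2 z^{2}$ ($a{\left(z \right)} = 7 - z \left(z + z\right) = 7 - z 2 z = 7 - 2 z^{2}$)
$- \frac{11353}{\left(-28290 - 12447\right) \frac{1}{c{\left(-155,181 \right)} + a{\left(-205 \right)}}} = - \frac{11353}{\left(-28290 - 12447\right) \frac{1}{5500 + \left(7 - 2 \left(-205\right)^{2}\right)}} = - \frac{11353}{\left(-40737\right) \frac{1}{5500 + \left(7 - 84050\right)}} = - \frac{11353}{\left(-40737\right) \frac{1}{5500 - 84043}} = - \frac{11353}{\left(-40737\right) \frac{1}{-78543}} = - \frac{11353}{\left(-40737\right) \left(- \frac{1}{78543}\right)} = - \frac{11353}{\frac{13579}{26181}} = \left(-11353\right) \frac{26181}{13579} = - \frac{297232893}{13579}$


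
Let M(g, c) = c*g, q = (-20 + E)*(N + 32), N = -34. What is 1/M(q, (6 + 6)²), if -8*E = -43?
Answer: 1/4212 ≈ 0.00023742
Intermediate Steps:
E = 43/8 (E = -⅛*(-43) = 43/8 ≈ 5.3750)
q = 117/4 (q = (-20 + 43/8)*(-34 + 32) = -117/8*(-2) = 117/4 ≈ 29.250)
1/M(q, (6 + 6)²) = 1/((6 + 6)²*(117/4)) = 1/(12²*(117/4)) = 1/(144*(117/4)) = 1/4212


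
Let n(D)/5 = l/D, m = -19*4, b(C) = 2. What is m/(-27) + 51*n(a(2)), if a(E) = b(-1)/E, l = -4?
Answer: -27464/27 ≈ -1017.2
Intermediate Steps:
a(E) = 2/E
m = -76
n(D) = -20/D (n(D) = 5*(-4/D) = -20/D)
m/(-27) + 51*n(a(2)) = -76/(-27) + 51*(-20/1) = -76*(-1/27) + 51*(-20/1) = 76/27 + 51*(-20/1) = 76/27 + 51*(-20*1) = 76/27 + 51*(-20) = 76/27 - 1020 = -27464/27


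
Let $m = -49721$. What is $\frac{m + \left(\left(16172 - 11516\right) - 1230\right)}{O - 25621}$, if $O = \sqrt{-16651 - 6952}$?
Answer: $\frac{1186124195}{656459244} + \frac{46295 i \sqrt{23603}}{656459244} \approx 1.8069 + 0.010835 i$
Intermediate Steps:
$O = i \sqrt{23603}$ ($O = \sqrt{-23603} = i \sqrt{23603} \approx 153.63 i$)
$\frac{m + \left(\left(16172 - 11516\right) - 1230\right)}{O - 25621} = \frac{-49721 + \left(\left(16172 - 11516\right) - 1230\right)}{i \sqrt{23603} - 25621} = \frac{-49721 + \left(4656 - 1230\right)}{-25621 + i \sqrt{23603}} = \frac{-49721 + 3426}{-25621 + i \sqrt{23603}} = - \frac{46295}{-25621 + i \sqrt{23603}}$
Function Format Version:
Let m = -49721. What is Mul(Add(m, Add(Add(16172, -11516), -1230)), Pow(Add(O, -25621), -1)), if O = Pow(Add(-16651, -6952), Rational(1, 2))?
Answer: Add(Rational(1186124195, 656459244), Mul(Rational(46295, 656459244), I, Pow(23603, Rational(1, 2)))) ≈ Add(1.8069, Mul(0.010835, I))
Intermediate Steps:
O = Mul(I, Pow(23603, Rational(1, 2))) (O = Pow(-23603, Rational(1, 2)) = Mul(I, Pow(23603, Rational(1, 2))) ≈ Mul(153.63, I))
Mul(Add(m, Add(Add(16172, -11516), -1230)), Pow(Add(O, -25621), -1)) = Mul(Add(-49721, Add(Add(16172, -11516), -1230)), Pow(Add(Mul(I, Pow(23603, Rational(1, 2))), -25621), -1)) = Mul(Add(-49721, Add(4656, -1230)), Pow(Add(-25621, Mul(I, Pow(23603, Rational(1, 2)))), -1)) = Mul(Add(-49721, 3426), Pow(Add(-25621, Mul(I, Pow(23603, Rational(1, 2)))), -1)) = Mul(-46295, Pow(Add(-25621, Mul(I, Pow(23603, Rational(1, 2)))), -1))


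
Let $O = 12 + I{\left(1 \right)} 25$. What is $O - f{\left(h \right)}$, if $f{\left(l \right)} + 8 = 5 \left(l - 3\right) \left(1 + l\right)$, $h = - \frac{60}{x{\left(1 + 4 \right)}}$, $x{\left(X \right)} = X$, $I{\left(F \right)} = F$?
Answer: $-780$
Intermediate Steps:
$O = 37$ ($O = 12 + 1 \cdot 25 = 12 + 25 = 37$)
$h = -12$ ($h = - \frac{60}{1 + 4} = - \frac{60}{5} = \left(-60\right) \frac{1}{5} = -12$)
$f{\left(l \right)} = -8 + \left(1 + l\right) \left(-15 + 5 l\right)$ ($f{\left(l \right)} = -8 + 5 \left(l - 3\right) \left(1 + l\right) = -8 + 5 \left(-3 + l\right) \left(1 + l\right) = -8 + \left(-15 + 5 l\right) \left(1 + l\right) = -8 + \left(1 + l\right) \left(-15 + 5 l\right)$)
$O - f{\left(h \right)} = 37 - \left(-23 - -120 + 5 \left(-12\right)^{2}\right) = 37 - \left(-23 + 120 + 5 \cdot 144\right) = 37 - \left(-23 + 120 + 720\right) = 37 - 817 = -780$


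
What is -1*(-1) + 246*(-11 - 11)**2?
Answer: 119065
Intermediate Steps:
-1*(-1) + 246*(-11 - 11)**2 = 1 + 246*(-22)**2 = 1 + 246*484 = 1 + 119064 = 119065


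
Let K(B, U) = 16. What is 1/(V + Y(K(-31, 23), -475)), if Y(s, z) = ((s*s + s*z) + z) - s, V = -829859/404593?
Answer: -404593/3170816014 ≈ -0.00012760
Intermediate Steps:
V = -829859/404593 (V = -829859*1/404593 = -829859/404593 ≈ -2.0511)
Y(s, z) = z + s² - s + s*z (Y(s, z) = ((s² + s*z) + z) - s = (z + s² + s*z) - s = z + s² - s + s*z)
1/(V + Y(K(-31, 23), -475)) = 1/(-829859/404593 + (-475 + 16² - 1*16 + 16*(-475))) = 1/(-829859/404593 + (-475 + 256 - 16 - 7600)) = 1/(-829859/404593 - 7835) = 1/(-3170816014/404593) = -404593/3170816014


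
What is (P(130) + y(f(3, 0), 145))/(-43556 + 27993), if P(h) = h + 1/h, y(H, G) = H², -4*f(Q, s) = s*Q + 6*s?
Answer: -16901/2023190 ≈ -0.0083536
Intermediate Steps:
f(Q, s) = -3*s/2 - Q*s/4 (f(Q, s) = -(s*Q + 6*s)/4 = -(Q*s + 6*s)/4 = -(6*s + Q*s)/4 = -3*s/2 - Q*s/4)
(P(130) + y(f(3, 0), 145))/(-43556 + 27993) = ((130 + 1/130) + (-¼*0*(6 + 3))²)/(-43556 + 27993) = ((130 + 1/130) + (-¼*0*9)²)/(-15563) = (16901/130 + 0²)*(-1/15563) = (16901/130 + 0)*(-1/15563) = (16901/130)*(-1/15563) = -16901/2023190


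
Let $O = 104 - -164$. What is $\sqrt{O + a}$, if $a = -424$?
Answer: $2 i \sqrt{39} \approx 12.49 i$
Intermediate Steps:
$O = 268$ ($O = 104 + 164 = 268$)
$\sqrt{O + a} = \sqrt{268 - 424} = \sqrt{-156} = 2 i \sqrt{39}$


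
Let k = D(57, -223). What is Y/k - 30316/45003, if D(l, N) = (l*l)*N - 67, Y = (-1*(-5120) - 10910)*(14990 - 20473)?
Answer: -725328840707/16304451891 ≈ -44.487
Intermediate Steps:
Y = 31746570 (Y = (5120 - 10910)*(-5483) = -5790*(-5483) = 31746570)
D(l, N) = -67 + N*l² (D(l, N) = l²*N - 67 = N*l² - 67 = -67 + N*l²)
k = -724594 (k = -67 - 223*57² = -67 - 223*3249 = -67 - 724527 = -724594)
Y/k - 30316/45003 = 31746570/(-724594) - 30316/45003 = 31746570*(-1/724594) - 30316*1/45003 = -15873285/362297 - 30316/45003 = -725328840707/16304451891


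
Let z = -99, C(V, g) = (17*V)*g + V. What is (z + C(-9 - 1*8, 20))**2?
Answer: 34762816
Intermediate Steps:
C(V, g) = V + 17*V*g (C(V, g) = 17*V*g + V = V + 17*V*g)
(z + C(-9 - 1*8, 20))**2 = (-99 + (-9 - 1*8)*(1 + 17*20))**2 = (-99 + (-9 - 8)*(1 + 340))**2 = (-99 - 17*341)**2 = (-99 - 5797)**2 = (-5896)**2 = 34762816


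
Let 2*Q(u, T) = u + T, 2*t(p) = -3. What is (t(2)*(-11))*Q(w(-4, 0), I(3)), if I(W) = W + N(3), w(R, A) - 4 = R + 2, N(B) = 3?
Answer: 66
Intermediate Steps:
w(R, A) = 6 + R (w(R, A) = 4 + (R + 2) = 4 + (2 + R) = 6 + R)
t(p) = -3/2 (t(p) = (½)*(-3) = -3/2)
I(W) = 3 + W (I(W) = W + 3 = 3 + W)
Q(u, T) = T/2 + u/2 (Q(u, T) = (u + T)/2 = (T + u)/2 = T/2 + u/2)
(t(2)*(-11))*Q(w(-4, 0), I(3)) = (-3/2*(-11))*((3 + 3)/2 + (6 - 4)/2) = 33*((½)*6 + (½)*2)/2 = 33*(3 + 1)/2 = (33/2)*4 = 66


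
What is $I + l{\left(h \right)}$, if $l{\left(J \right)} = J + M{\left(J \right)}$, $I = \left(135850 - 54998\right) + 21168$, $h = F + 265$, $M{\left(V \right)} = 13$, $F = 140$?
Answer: $102438$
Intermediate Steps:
$h = 405$ ($h = 140 + 265 = 405$)
$I = 102020$ ($I = 80852 + 21168 = 102020$)
$l{\left(J \right)} = 13 + J$ ($l{\left(J \right)} = J + 13 = 13 + J$)
$I + l{\left(h \right)} = 102020 + \left(13 + 405\right) = 102020 + 418 = 102438$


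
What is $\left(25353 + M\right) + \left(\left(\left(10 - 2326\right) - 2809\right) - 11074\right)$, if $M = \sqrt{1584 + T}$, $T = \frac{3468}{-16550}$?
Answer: $9154 + \frac{\sqrt{4338041646}}{1655} \approx 9193.8$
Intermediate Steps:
$T = - \frac{1734}{8275}$ ($T = 3468 \left(- \frac{1}{16550}\right) = - \frac{1734}{8275} \approx -0.20955$)
$M = \frac{\sqrt{4338041646}}{1655}$ ($M = \sqrt{1584 - \frac{1734}{8275}} = \sqrt{\frac{13105866}{8275}} = \frac{\sqrt{4338041646}}{1655} \approx 39.797$)
$\left(25353 + M\right) + \left(\left(\left(10 - 2326\right) - 2809\right) - 11074\right) = \left(25353 + \frac{\sqrt{4338041646}}{1655}\right) + \left(\left(\left(10 - 2326\right) - 2809\right) - 11074\right) = \left(25353 + \frac{\sqrt{4338041646}}{1655}\right) - 16199 = 9154 + \frac{\sqrt{4338041646}}{1655}$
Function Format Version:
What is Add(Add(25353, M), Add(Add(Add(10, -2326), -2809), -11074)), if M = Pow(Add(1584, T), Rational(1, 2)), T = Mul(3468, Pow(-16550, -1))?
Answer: Add(9154, Mul(Rational(1, 1655), Pow(4338041646, Rational(1, 2)))) ≈ 9193.8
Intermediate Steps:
T = Rational(-1734, 8275) (T = Mul(3468, Rational(-1, 16550)) = Rational(-1734, 8275) ≈ -0.20955)
M = Mul(Rational(1, 1655), Pow(4338041646, Rational(1, 2))) (M = Pow(Add(1584, Rational(-1734, 8275)), Rational(1, 2)) = Pow(Rational(13105866, 8275), Rational(1, 2)) = Mul(Rational(1, 1655), Pow(4338041646, Rational(1, 2))) ≈ 39.797)
Add(Add(25353, M), Add(Add(Add(10, -2326), -2809), -11074)) = Add(Add(25353, Mul(Rational(1, 1655), Pow(4338041646, Rational(1, 2)))), Add(Add(Add(10, -2326), -2809), -11074)) = Add(Add(25353, Mul(Rational(1, 1655), Pow(4338041646, Rational(1, 2)))), Add(Add(-2316, -2809), -11074)) = Add(Add(25353, Mul(Rational(1, 1655), Pow(4338041646, Rational(1, 2)))), Add(-5125, -11074)) = Add(Add(25353, Mul(Rational(1, 1655), Pow(4338041646, Rational(1, 2)))), -16199) = Add(9154, Mul(Rational(1, 1655), Pow(4338041646, Rational(1, 2))))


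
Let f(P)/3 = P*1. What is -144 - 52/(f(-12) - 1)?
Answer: -5276/37 ≈ -142.59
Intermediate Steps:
f(P) = 3*P (f(P) = 3*(P*1) = 3*P)
-144 - 52/(f(-12) - 1) = -144 - 52/(3*(-12) - 1) = -144 - 52/(-36 - 1) = -144 - 52/(-37) = -144 - 1/37*(-52) = -144 + 52/37 = -5276/37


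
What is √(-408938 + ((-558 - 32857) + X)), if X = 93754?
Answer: I*√348599 ≈ 590.42*I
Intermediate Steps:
√(-408938 + ((-558 - 32857) + X)) = √(-408938 + ((-558 - 32857) + 93754)) = √(-408938 + (-33415 + 93754)) = √(-408938 + 60339) = √(-348599) = I*√348599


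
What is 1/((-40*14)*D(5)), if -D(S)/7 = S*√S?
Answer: √5/98000 ≈ 2.2817e-5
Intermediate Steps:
D(S) = -7*S^(3/2) (D(S) = -7*S*√S = -7*S^(3/2))
1/((-40*14)*D(5)) = 1/((-40*14)*(-35*√5)) = 1/(-(-3920)*5*√5) = 1/(-(-19600)*√5) = 1/(19600*√5) = √5/98000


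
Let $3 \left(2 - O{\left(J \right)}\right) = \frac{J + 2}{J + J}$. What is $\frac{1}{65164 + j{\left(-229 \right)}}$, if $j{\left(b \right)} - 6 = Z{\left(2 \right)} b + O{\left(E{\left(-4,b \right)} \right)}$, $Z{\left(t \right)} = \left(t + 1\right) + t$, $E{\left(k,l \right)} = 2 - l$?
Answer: $\frac{1386}{88741189} \approx 1.5618 \cdot 10^{-5}$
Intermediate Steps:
$O{\left(J \right)} = 2 - \frac{2 + J}{6 J}$ ($O{\left(J \right)} = 2 - \frac{\left(J + 2\right) \frac{1}{J + J}}{3} = 2 - \frac{\left(2 + J\right) \frac{1}{2 J}}{3} = 2 - \frac{\frac{1}{2} \frac{1}{J} \left(2 + J\right)}{3} = 2 - \frac{2 + J}{6 J}$)
$Z{\left(t \right)} = 1 + 2 t$ ($Z{\left(t \right)} = \left(1 + t\right) + t = 1 + 2 t$)
$j{\left(b \right)} = 6 + 5 b + \frac{20 - 11 b}{6 \left(2 - b\right)}$ ($j{\left(b \right)} = 6 + \left(\left(1 + 2 \cdot 2\right) b + \frac{-2 + 11 \left(2 - b\right)}{6 \left(2 - b\right)}\right) = 6 + \left(\left(1 + 4\right) b + \frac{-2 - \left(-22 + 11 b\right)}{6 \left(2 - b\right)}\right) = 6 + \left(5 b + \frac{20 - 11 b}{6 \left(2 - b\right)}\right) = 6 + 5 b + \frac{20 - 11 b}{6 \left(2 - b\right)}$)
$\frac{1}{65164 + j{\left(-229 \right)}} = \frac{1}{65164 + \frac{-92 - -2977 + 30 \left(-229\right)^{2}}{6 \left(-2 - 229\right)}} = \frac{1}{65164 + \frac{-92 + 2977 + 30 \cdot 52441}{6 \left(-231\right)}} = \frac{1}{65164 + \frac{1}{6} \left(- \frac{1}{231}\right) \left(-92 + 2977 + 1573230\right)} = \frac{1}{65164 + \frac{1}{6} \left(- \frac{1}{231}\right) 1576115} = \frac{1}{65164 - \frac{1576115}{1386}} = \frac{1}{\frac{88741189}{1386}} = \frac{1386}{88741189}$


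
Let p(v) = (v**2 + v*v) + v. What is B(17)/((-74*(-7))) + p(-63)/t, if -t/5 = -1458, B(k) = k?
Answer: 23351/20979 ≈ 1.1131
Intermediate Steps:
t = 7290 (t = -5*(-1458) = 7290)
p(v) = v + 2*v**2 (p(v) = (v**2 + v**2) + v = 2*v**2 + v = v + 2*v**2)
B(17)/((-74*(-7))) + p(-63)/t = 17/((-74*(-7))) - 63*(1 + 2*(-63))/7290 = 17/518 - 63*(1 - 126)*(1/7290) = 17*(1/518) - 63*(-125)*(1/7290) = 17/518 + 7875*(1/7290) = 17/518 + 175/162 = 23351/20979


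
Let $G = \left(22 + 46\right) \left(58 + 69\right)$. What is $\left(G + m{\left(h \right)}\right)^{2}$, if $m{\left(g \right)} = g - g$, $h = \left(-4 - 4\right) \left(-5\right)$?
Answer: $74580496$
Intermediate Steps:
$h = 40$ ($h = \left(-8\right) \left(-5\right) = 40$)
$m{\left(g \right)} = 0$
$G = 8636$ ($G = 68 \cdot 127 = 8636$)
$\left(G + m{\left(h \right)}\right)^{2} = \left(8636 + 0\right)^{2} = 8636^{2} = 74580496$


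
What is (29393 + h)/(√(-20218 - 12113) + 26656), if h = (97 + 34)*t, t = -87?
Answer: 43609216/64597697 - 1636*I*√32331/64597697 ≈ 0.67509 - 0.0045538*I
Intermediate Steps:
h = -11397 (h = (97 + 34)*(-87) = 131*(-87) = -11397)
(29393 + h)/(√(-20218 - 12113) + 26656) = (29393 - 11397)/(√(-20218 - 12113) + 26656) = 17996/(√(-32331) + 26656) = 17996/(I*√32331 + 26656) = 17996/(26656 + I*√32331)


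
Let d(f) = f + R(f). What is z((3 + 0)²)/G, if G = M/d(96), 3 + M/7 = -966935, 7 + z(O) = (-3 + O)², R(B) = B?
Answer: -2784/3384283 ≈ -0.00082263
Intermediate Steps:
d(f) = 2*f (d(f) = f + f = 2*f)
z(O) = -7 + (-3 + O)²
M = -6768566 (M = -21 + 7*(-966935) = -21 - 6768545 = -6768566)
G = -3384283/96 (G = -6768566/(2*96) = -6768566/192 = -6768566*1/192 = -3384283/96 ≈ -35253.)
z((3 + 0)²)/G = (-7 + (-3 + (3 + 0)²)²)/(-3384283/96) = (-7 + (-3 + 3²)²)*(-96/3384283) = (-7 + (-3 + 9)²)*(-96/3384283) = (-7 + 6²)*(-96/3384283) = (-7 + 36)*(-96/3384283) = 29*(-96/3384283) = -2784/3384283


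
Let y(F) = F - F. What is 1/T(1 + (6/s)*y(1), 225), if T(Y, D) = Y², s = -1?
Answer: 1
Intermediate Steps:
y(F) = 0
1/T(1 + (6/s)*y(1), 225) = 1/((1 + (6/(-1))*0)²) = 1/((1 + (6*(-1))*0)²) = 1/((1 - 6*0)²) = 1/((1 + 0)²) = 1/(1²) = 1/1 = 1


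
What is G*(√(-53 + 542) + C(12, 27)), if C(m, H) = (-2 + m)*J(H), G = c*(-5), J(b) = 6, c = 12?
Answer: -3600 - 60*√489 ≈ -4926.8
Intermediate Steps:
G = -60 (G = 12*(-5) = -60)
C(m, H) = -12 + 6*m (C(m, H) = (-2 + m)*6 = -12 + 6*m)
G*(√(-53 + 542) + C(12, 27)) = -60*(√(-53 + 542) + (-12 + 6*12)) = -60*(√489 + (-12 + 72)) = -60*(√489 + 60) = -60*(60 + √489) = -3600 - 60*√489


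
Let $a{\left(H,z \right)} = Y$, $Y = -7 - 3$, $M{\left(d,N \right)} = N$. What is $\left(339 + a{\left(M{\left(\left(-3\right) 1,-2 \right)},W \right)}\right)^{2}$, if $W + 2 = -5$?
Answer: $108241$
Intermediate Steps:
$W = -7$ ($W = -2 - 5 = -7$)
$Y = -10$
$a{\left(H,z \right)} = -10$
$\left(339 + a{\left(M{\left(\left(-3\right) 1,-2 \right)},W \right)}\right)^{2} = \left(339 - 10\right)^{2} = 329^{2} = 108241$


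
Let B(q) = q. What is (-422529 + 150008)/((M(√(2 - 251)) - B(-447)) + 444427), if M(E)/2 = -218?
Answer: -272521/444438 ≈ -0.61318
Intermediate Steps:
M(E) = -436 (M(E) = 2*(-218) = -436)
(-422529 + 150008)/((M(√(2 - 251)) - B(-447)) + 444427) = (-422529 + 150008)/((-436 - 1*(-447)) + 444427) = -272521/((-436 + 447) + 444427) = -272521/(11 + 444427) = -272521/444438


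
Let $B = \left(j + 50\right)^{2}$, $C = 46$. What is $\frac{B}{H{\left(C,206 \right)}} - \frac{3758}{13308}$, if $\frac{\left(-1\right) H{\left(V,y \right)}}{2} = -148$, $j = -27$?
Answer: $\frac{1481891}{984792} \approx 1.5048$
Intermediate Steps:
$H{\left(V,y \right)} = 296$ ($H{\left(V,y \right)} = \left(-2\right) \left(-148\right) = 296$)
$B = 529$ ($B = \left(-27 + 50\right)^{2} = 23^{2} = 529$)
$\frac{B}{H{\left(C,206 \right)}} - \frac{3758}{13308} = \frac{529}{296} - \frac{3758}{13308} = 529 \cdot \frac{1}{296} - \frac{1879}{6654} = \frac{529}{296} - \frac{1879}{6654} = \frac{1481891}{984792}$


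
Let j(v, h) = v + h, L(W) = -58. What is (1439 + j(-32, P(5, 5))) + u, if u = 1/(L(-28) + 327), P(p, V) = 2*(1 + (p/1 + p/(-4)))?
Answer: 762079/538 ≈ 1416.5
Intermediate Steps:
P(p, V) = 2 + 3*p/2 (P(p, V) = 2*(1 + (p*1 + p*(-1/4))) = 2*(1 + (p - p/4)) = 2*(1 + 3*p/4) = 2 + 3*p/2)
j(v, h) = h + v
u = 1/269 (u = 1/(-58 + 327) = 1/269 ≈ 0.0037175)
(1439 + j(-32, P(5, 5))) + u = (1439 + ((2 + (3/2)*5) - 32)) + 1/269 = (1439 + ((2 + 15/2) - 32)) + 1/269 = (1439 + (19/2 - 32)) + 1/269 = (1439 - 45/2) + 1/269 = 2833/2 + 1/269 = 762079/538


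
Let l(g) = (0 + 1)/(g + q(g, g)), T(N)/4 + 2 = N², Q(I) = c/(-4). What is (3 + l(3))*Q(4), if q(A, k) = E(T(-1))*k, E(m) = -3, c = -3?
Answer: 17/8 ≈ 2.1250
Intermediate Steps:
Q(I) = ¾ (Q(I) = -3/(-4) = -3*(-¼) = ¾)
T(N) = -8 + 4*N²
q(A, k) = -3*k
l(g) = -1/(2*g) (l(g) = (0 + 1)/(g - 3*g) = 1/(-2*g) = 1*(-1/(2*g)) = -1/(2*g))
(3 + l(3))*Q(4) = (3 - ½/3)*(¾) = (3 - ½*⅓)*(¾) = (3 - ⅙)*(¾) = (17/6)*(¾) = 17/8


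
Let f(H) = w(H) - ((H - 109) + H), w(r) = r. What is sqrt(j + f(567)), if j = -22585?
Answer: I*sqrt(23043) ≈ 151.8*I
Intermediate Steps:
f(H) = 109 - H (f(H) = H - ((H - 109) + H) = H - ((-109 + H) + H) = H - (-109 + 2*H) = H + (109 - 2*H) = 109 - H)
sqrt(j + f(567)) = sqrt(-22585 + (109 - 1*567)) = sqrt(-22585 + (109 - 567)) = sqrt(-22585 - 458) = sqrt(-23043) = I*sqrt(23043)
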